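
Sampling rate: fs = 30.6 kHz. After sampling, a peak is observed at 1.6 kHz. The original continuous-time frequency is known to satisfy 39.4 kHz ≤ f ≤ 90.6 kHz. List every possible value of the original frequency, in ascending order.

Frequencies that alias to 1.6 kHz are k·fs ± 1.6 kHz for integer k ≥ 0.
k=0: 1.6 kHz.
k=1: 29 kHz, 32.2 kHz.
k=2: 59.6 kHz, 62.8 kHz.
k=3: 90.2 kHz, 93.4 kHz.
k=4: 120.8 kHz, 124 kHz.
Within [39.4 kHz, 90.6 kHz]: 59.6 kHz, 62.8 kHz, 90.2 kHz.

59.6 kHz, 62.8 kHz, 90.2 kHz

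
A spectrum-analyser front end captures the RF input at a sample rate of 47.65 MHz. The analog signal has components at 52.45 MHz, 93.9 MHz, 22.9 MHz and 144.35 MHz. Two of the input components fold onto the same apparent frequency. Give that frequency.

1.4 MHz

fs/2 = 23.825 MHz.
52.45 MHz mod fs = 4.8 MHz.
4.8 MHz ≤ fs/2 = 23.825 MHz, appears at 4.8 MHz.
93.9 MHz mod fs = 46.25 MHz.
46.25 MHz > fs/2 = 23.825 MHz, folds to fs − 46.25 MHz = 1.4 MHz.
22.9 MHz ≤ fs/2 = 23.825 MHz, passes unchanged.
144.35 MHz mod fs = 1.4 MHz.
1.4 MHz ≤ fs/2 = 23.825 MHz, appears at 1.4 MHz.
93.9 MHz and 144.35 MHz both map to 1.4 MHz.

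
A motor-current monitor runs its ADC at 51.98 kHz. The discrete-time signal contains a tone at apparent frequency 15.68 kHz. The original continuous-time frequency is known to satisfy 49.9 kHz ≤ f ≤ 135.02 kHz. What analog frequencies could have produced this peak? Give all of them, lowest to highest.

Frequencies that alias to 15.68 kHz are k·fs ± 15.68 kHz for integer k ≥ 0.
k=0: 15.68 kHz.
k=1: 36.3 kHz, 67.66 kHz.
k=2: 88.28 kHz, 119.64 kHz.
k=3: 140.26 kHz, 171.62 kHz.
Within [49.9 kHz, 135.02 kHz]: 67.66 kHz, 88.28 kHz, 119.64 kHz.

67.66 kHz, 88.28 kHz, 119.64 kHz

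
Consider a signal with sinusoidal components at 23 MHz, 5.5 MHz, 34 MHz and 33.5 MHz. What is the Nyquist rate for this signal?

68 MHz

Highest-frequency component: 34 MHz.
Nyquist rate = 2 × 34 MHz = 68 MHz.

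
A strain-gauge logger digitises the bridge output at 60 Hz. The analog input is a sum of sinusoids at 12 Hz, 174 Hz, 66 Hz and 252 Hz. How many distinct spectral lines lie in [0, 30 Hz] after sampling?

2

fs/2 = 30 Hz.
12 Hz ≤ fs/2 = 30 Hz, passes unchanged.
174 Hz mod fs = 54 Hz.
54 Hz > fs/2 = 30 Hz, folds to fs − 54 Hz = 6 Hz.
66 Hz mod fs = 6 Hz.
6 Hz ≤ fs/2 = 30 Hz, appears at 6 Hz.
252 Hz mod fs = 12 Hz.
12 Hz ≤ fs/2 = 30 Hz, appears at 12 Hz.
Distinct values: {6 Hz, 12 Hz} → 2.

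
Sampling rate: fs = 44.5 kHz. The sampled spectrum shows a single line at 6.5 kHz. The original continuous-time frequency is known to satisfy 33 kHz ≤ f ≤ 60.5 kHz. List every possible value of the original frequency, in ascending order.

38 kHz, 51 kHz

Frequencies that alias to 6.5 kHz are k·fs ± 6.5 kHz for integer k ≥ 0.
k=0: 6.5 kHz.
k=1: 38 kHz, 51 kHz.
k=2: 82.5 kHz, 95.5 kHz.
Within [33 kHz, 60.5 kHz]: 38 kHz, 51 kHz.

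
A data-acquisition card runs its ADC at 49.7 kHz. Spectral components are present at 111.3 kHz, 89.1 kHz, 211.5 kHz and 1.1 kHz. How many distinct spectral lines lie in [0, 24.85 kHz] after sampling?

4

fs/2 = 24.85 kHz.
111.3 kHz mod fs = 11.9 kHz.
11.9 kHz ≤ fs/2 = 24.85 kHz, appears at 11.9 kHz.
89.1 kHz mod fs = 39.4 kHz.
39.4 kHz > fs/2 = 24.85 kHz, folds to fs − 39.4 kHz = 10.3 kHz.
211.5 kHz mod fs = 12.7 kHz.
12.7 kHz ≤ fs/2 = 24.85 kHz, appears at 12.7 kHz.
1.1 kHz ≤ fs/2 = 24.85 kHz, passes unchanged.
Distinct values: {1.1 kHz, 10.3 kHz, 11.9 kHz, 12.7 kHz} → 4.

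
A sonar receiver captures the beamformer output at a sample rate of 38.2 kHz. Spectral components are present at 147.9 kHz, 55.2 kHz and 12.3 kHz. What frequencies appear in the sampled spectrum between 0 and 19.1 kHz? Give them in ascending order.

fs/2 = 19.1 kHz.
147.9 kHz mod fs = 33.3 kHz.
33.3 kHz > fs/2 = 19.1 kHz, folds to fs − 33.3 kHz = 4.9 kHz.
55.2 kHz mod fs = 17 kHz.
17 kHz ≤ fs/2 = 19.1 kHz, appears at 17 kHz.
12.3 kHz ≤ fs/2 = 19.1 kHz, passes unchanged.
Distinct values: {4.9 kHz, 12.3 kHz, 17 kHz}.

4.9 kHz, 12.3 kHz, 17 kHz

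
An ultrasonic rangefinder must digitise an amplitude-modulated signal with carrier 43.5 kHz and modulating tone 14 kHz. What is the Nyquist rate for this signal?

AM sidebands sit at fc ± fm = 29.5 kHz and 57.5 kHz.
Highest-frequency component: 57.5 kHz.
Nyquist rate = 2 × 57.5 kHz = 115 kHz.

115 kHz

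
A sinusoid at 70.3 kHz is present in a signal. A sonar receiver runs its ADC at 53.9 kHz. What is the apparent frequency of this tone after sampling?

70.3 kHz mod fs = 16.4 kHz.
16.4 kHz ≤ fs/2 = 26.95 kHz, appears at 16.4 kHz.

16.4 kHz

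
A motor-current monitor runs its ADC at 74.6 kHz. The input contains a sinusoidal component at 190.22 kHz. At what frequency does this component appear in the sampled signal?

33.58 kHz

190.22 kHz mod fs = 41.02 kHz.
41.02 kHz > fs/2 = 37.3 kHz, folds to fs − 41.02 kHz = 33.58 kHz.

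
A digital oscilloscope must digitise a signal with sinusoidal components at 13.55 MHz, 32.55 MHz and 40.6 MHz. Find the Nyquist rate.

81.2 MHz

Highest-frequency component: 40.6 MHz.
Nyquist rate = 2 × 40.6 MHz = 81.2 MHz.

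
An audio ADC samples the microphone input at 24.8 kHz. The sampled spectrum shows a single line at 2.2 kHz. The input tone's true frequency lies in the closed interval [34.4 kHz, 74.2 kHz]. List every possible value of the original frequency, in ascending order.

47.4 kHz, 51.8 kHz, 72.2 kHz

Frequencies that alias to 2.2 kHz are k·fs ± 2.2 kHz for integer k ≥ 0.
k=0: 2.2 kHz.
k=1: 22.6 kHz, 27 kHz.
k=2: 47.4 kHz, 51.8 kHz.
k=3: 72.2 kHz, 76.6 kHz.
k=4: 97 kHz, 101.4 kHz.
Within [34.4 kHz, 74.2 kHz]: 47.4 kHz, 51.8 kHz, 72.2 kHz.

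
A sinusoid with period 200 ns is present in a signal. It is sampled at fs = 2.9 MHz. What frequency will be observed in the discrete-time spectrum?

T = 200 ns → f = 1/T = 5 MHz.
5 MHz mod fs = 2.1 MHz.
2.1 MHz > fs/2 = 1.45 MHz, folds to fs − 2.1 MHz = 0.8 MHz.

0.8 MHz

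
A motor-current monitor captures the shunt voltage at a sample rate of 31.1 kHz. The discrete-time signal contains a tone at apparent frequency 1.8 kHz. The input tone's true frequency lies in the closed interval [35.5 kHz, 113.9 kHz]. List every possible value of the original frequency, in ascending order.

Frequencies that alias to 1.8 kHz are k·fs ± 1.8 kHz for integer k ≥ 0.
k=0: 1.8 kHz.
k=1: 29.3 kHz, 32.9 kHz.
k=2: 60.4 kHz, 64 kHz.
k=3: 91.5 kHz, 95.1 kHz.
k=4: 122.6 kHz, 126.2 kHz.
Within [35.5 kHz, 113.9 kHz]: 60.4 kHz, 64 kHz, 91.5 kHz, 95.1 kHz.

60.4 kHz, 64 kHz, 91.5 kHz, 95.1 kHz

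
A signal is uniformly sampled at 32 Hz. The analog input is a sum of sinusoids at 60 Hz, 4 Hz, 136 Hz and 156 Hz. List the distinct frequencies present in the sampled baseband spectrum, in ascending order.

4 Hz, 8 Hz

fs/2 = 16 Hz.
60 Hz mod fs = 28 Hz.
28 Hz > fs/2 = 16 Hz, folds to fs − 28 Hz = 4 Hz.
4 Hz ≤ fs/2 = 16 Hz, passes unchanged.
136 Hz mod fs = 8 Hz.
8 Hz ≤ fs/2 = 16 Hz, appears at 8 Hz.
156 Hz mod fs = 28 Hz.
28 Hz > fs/2 = 16 Hz, folds to fs − 28 Hz = 4 Hz.
Distinct values: {4 Hz, 8 Hz}.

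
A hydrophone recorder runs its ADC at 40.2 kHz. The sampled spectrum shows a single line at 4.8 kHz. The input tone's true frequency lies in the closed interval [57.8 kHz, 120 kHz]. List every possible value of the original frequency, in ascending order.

75.6 kHz, 85.2 kHz, 115.8 kHz

Frequencies that alias to 4.8 kHz are k·fs ± 4.8 kHz for integer k ≥ 0.
k=0: 4.8 kHz.
k=1: 35.4 kHz, 45 kHz.
k=2: 75.6 kHz, 85.2 kHz.
k=3: 115.8 kHz, 125.4 kHz.
k=4: 156 kHz, 165.6 kHz.
Within [57.8 kHz, 120 kHz]: 75.6 kHz, 85.2 kHz, 115.8 kHz.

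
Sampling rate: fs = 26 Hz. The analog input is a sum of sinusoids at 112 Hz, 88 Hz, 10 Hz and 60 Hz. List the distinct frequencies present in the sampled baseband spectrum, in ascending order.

fs/2 = 13 Hz.
112 Hz mod fs = 8 Hz.
8 Hz ≤ fs/2 = 13 Hz, appears at 8 Hz.
88 Hz mod fs = 10 Hz.
10 Hz ≤ fs/2 = 13 Hz, appears at 10 Hz.
10 Hz ≤ fs/2 = 13 Hz, passes unchanged.
60 Hz mod fs = 8 Hz.
8 Hz ≤ fs/2 = 13 Hz, appears at 8 Hz.
Distinct values: {8 Hz, 10 Hz}.

8 Hz, 10 Hz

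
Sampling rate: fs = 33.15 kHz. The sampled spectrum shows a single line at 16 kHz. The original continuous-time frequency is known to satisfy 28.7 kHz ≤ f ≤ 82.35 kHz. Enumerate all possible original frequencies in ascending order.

Frequencies that alias to 16 kHz are k·fs ± 16 kHz for integer k ≥ 0.
k=0: 16 kHz.
k=1: 17.15 kHz, 49.15 kHz.
k=2: 50.3 kHz, 82.3 kHz.
k=3: 83.45 kHz, 115.45 kHz.
Within [28.7 kHz, 82.35 kHz]: 49.15 kHz, 50.3 kHz, 82.3 kHz.

49.15 kHz, 50.3 kHz, 82.3 kHz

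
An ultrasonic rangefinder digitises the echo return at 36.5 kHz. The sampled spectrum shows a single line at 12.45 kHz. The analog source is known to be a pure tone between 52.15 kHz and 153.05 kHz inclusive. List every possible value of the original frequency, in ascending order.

60.55 kHz, 85.45 kHz, 97.05 kHz, 121.95 kHz, 133.55 kHz

Frequencies that alias to 12.45 kHz are k·fs ± 12.45 kHz for integer k ≥ 0.
k=0: 12.45 kHz.
k=1: 24.05 kHz, 48.95 kHz.
k=2: 60.55 kHz, 85.45 kHz.
k=3: 97.05 kHz, 121.95 kHz.
k=4: 133.55 kHz, 158.45 kHz.
k=5: 170.05 kHz, 194.95 kHz.
Within [52.15 kHz, 153.05 kHz]: 60.55 kHz, 85.45 kHz, 97.05 kHz, 121.95 kHz, 133.55 kHz.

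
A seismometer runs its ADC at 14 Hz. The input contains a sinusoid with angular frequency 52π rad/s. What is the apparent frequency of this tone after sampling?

2 Hz

ω = 52π rad/s → f = ω/(2π) = 26 Hz.
26 Hz mod fs = 12 Hz.
12 Hz > fs/2 = 7 Hz, folds to fs − 12 Hz = 2 Hz.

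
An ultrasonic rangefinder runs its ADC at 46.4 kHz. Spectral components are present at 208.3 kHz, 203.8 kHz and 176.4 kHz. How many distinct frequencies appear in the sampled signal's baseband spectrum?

3

fs/2 = 23.2 kHz.
208.3 kHz mod fs = 22.7 kHz.
22.7 kHz ≤ fs/2 = 23.2 kHz, appears at 22.7 kHz.
203.8 kHz mod fs = 18.2 kHz.
18.2 kHz ≤ fs/2 = 23.2 kHz, appears at 18.2 kHz.
176.4 kHz mod fs = 37.2 kHz.
37.2 kHz > fs/2 = 23.2 kHz, folds to fs − 37.2 kHz = 9.2 kHz.
Distinct values: {9.2 kHz, 18.2 kHz, 22.7 kHz} → 3.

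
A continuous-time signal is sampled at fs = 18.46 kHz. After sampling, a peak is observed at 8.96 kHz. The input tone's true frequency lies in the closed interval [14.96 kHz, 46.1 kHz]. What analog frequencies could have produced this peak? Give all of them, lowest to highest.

Frequencies that alias to 8.96 kHz are k·fs ± 8.96 kHz for integer k ≥ 0.
k=0: 8.96 kHz.
k=1: 9.5 kHz, 27.42 kHz.
k=2: 27.96 kHz, 45.88 kHz.
k=3: 46.42 kHz, 64.34 kHz.
Within [14.96 kHz, 46.1 kHz]: 27.42 kHz, 27.96 kHz, 45.88 kHz.

27.42 kHz, 27.96 kHz, 45.88 kHz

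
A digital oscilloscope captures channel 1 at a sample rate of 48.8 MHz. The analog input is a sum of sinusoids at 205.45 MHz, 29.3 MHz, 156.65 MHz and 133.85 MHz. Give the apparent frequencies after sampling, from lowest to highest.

10.25 MHz, 12.55 MHz, 19.5 MHz

fs/2 = 24.4 MHz.
205.45 MHz mod fs = 10.25 MHz.
10.25 MHz ≤ fs/2 = 24.4 MHz, appears at 10.25 MHz.
29.3 MHz > fs/2 = 24.4 MHz, folds to fs − 29.3 MHz = 19.5 MHz.
156.65 MHz mod fs = 10.25 MHz.
10.25 MHz ≤ fs/2 = 24.4 MHz, appears at 10.25 MHz.
133.85 MHz mod fs = 36.25 MHz.
36.25 MHz > fs/2 = 24.4 MHz, folds to fs − 36.25 MHz = 12.55 MHz.
Distinct values: {10.25 MHz, 12.55 MHz, 19.5 MHz}.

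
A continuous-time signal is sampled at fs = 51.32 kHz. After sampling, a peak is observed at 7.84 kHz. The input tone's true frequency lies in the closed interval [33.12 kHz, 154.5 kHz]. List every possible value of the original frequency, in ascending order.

43.48 kHz, 59.16 kHz, 94.8 kHz, 110.48 kHz, 146.12 kHz

Frequencies that alias to 7.84 kHz are k·fs ± 7.84 kHz for integer k ≥ 0.
k=0: 7.84 kHz.
k=1: 43.48 kHz, 59.16 kHz.
k=2: 94.8 kHz, 110.48 kHz.
k=3: 146.12 kHz, 161.8 kHz.
k=4: 197.44 kHz, 213.12 kHz.
Within [33.12 kHz, 154.5 kHz]: 43.48 kHz, 59.16 kHz, 94.8 kHz, 110.48 kHz, 146.12 kHz.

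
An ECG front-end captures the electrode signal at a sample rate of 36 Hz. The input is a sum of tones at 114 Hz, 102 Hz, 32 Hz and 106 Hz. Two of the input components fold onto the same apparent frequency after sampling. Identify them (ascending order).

102 Hz, 114 Hz

fs/2 = 18 Hz.
114 Hz mod fs = 6 Hz.
6 Hz ≤ fs/2 = 18 Hz, appears at 6 Hz.
102 Hz mod fs = 30 Hz.
30 Hz > fs/2 = 18 Hz, folds to fs − 30 Hz = 6 Hz.
32 Hz > fs/2 = 18 Hz, folds to fs − 32 Hz = 4 Hz.
106 Hz mod fs = 34 Hz.
34 Hz > fs/2 = 18 Hz, folds to fs − 34 Hz = 2 Hz.
102 Hz and 114 Hz both map to 6 Hz.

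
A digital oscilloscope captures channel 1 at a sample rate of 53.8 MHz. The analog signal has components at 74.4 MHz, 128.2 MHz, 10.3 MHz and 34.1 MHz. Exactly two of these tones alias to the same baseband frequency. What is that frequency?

20.6 MHz

fs/2 = 26.9 MHz.
74.4 MHz mod fs = 20.6 MHz.
20.6 MHz ≤ fs/2 = 26.9 MHz, appears at 20.6 MHz.
128.2 MHz mod fs = 20.6 MHz.
20.6 MHz ≤ fs/2 = 26.9 MHz, appears at 20.6 MHz.
10.3 MHz ≤ fs/2 = 26.9 MHz, passes unchanged.
34.1 MHz > fs/2 = 26.9 MHz, folds to fs − 34.1 MHz = 19.7 MHz.
74.4 MHz and 128.2 MHz both map to 20.6 MHz.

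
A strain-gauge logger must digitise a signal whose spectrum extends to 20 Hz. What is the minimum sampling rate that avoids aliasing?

Nyquist rate = 2 × 20 Hz = 40 Hz.

40 Hz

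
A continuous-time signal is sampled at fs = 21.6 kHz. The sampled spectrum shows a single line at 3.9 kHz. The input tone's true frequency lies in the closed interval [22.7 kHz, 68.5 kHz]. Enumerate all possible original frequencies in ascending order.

25.5 kHz, 39.3 kHz, 47.1 kHz, 60.9 kHz

Frequencies that alias to 3.9 kHz are k·fs ± 3.9 kHz for integer k ≥ 0.
k=0: 3.9 kHz.
k=1: 17.7 kHz, 25.5 kHz.
k=2: 39.3 kHz, 47.1 kHz.
k=3: 60.9 kHz, 68.7 kHz.
k=4: 82.5 kHz, 90.3 kHz.
Within [22.7 kHz, 68.5 kHz]: 25.5 kHz, 39.3 kHz, 47.1 kHz, 60.9 kHz.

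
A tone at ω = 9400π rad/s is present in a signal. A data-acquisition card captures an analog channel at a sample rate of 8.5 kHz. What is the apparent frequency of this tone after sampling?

3.8 kHz

ω = 9400π rad/s → f = ω/(2π) = 4700 Hz = 4.7 kHz.
4.7 kHz > fs/2 = 4.25 kHz, folds to fs − 4.7 kHz = 3.8 kHz.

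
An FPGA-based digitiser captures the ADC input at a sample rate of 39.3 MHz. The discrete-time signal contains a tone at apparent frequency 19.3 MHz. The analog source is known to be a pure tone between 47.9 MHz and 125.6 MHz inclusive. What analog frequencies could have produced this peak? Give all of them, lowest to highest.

58.6 MHz, 59.3 MHz, 97.9 MHz, 98.6 MHz

Frequencies that alias to 19.3 MHz are k·fs ± 19.3 MHz for integer k ≥ 0.
k=0: 19.3 MHz.
k=1: 20 MHz, 58.6 MHz.
k=2: 59.3 MHz, 97.9 MHz.
k=3: 98.6 MHz, 137.2 MHz.
k=4: 137.9 MHz, 176.5 MHz.
Within [47.9 MHz, 125.6 MHz]: 58.6 MHz, 59.3 MHz, 97.9 MHz, 98.6 MHz.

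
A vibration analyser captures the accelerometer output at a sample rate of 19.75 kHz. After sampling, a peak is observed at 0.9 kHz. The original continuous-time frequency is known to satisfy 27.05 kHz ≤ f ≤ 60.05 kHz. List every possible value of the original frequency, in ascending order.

Frequencies that alias to 0.9 kHz are k·fs ± 0.9 kHz for integer k ≥ 0.
k=0: 0.9 kHz.
k=1: 18.85 kHz, 20.65 kHz.
k=2: 38.6 kHz, 40.4 kHz.
k=3: 58.35 kHz, 60.15 kHz.
k=4: 78.1 kHz, 79.9 kHz.
Within [27.05 kHz, 60.05 kHz]: 38.6 kHz, 40.4 kHz, 58.35 kHz.

38.6 kHz, 40.4 kHz, 58.35 kHz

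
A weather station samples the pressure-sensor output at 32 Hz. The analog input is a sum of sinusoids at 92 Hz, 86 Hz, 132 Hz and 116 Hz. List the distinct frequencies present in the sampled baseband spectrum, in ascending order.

4 Hz, 10 Hz, 12 Hz

fs/2 = 16 Hz.
92 Hz mod fs = 28 Hz.
28 Hz > fs/2 = 16 Hz, folds to fs − 28 Hz = 4 Hz.
86 Hz mod fs = 22 Hz.
22 Hz > fs/2 = 16 Hz, folds to fs − 22 Hz = 10 Hz.
132 Hz mod fs = 4 Hz.
4 Hz ≤ fs/2 = 16 Hz, appears at 4 Hz.
116 Hz mod fs = 20 Hz.
20 Hz > fs/2 = 16 Hz, folds to fs − 20 Hz = 12 Hz.
Distinct values: {4 Hz, 10 Hz, 12 Hz}.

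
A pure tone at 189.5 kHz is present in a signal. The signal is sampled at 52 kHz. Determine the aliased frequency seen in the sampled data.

189.5 kHz mod fs = 33.5 kHz.
33.5 kHz > fs/2 = 26 kHz, folds to fs − 33.5 kHz = 18.5 kHz.

18.5 kHz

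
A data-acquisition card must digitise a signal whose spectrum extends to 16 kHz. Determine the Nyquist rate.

Nyquist rate = 2 × 16 kHz = 32 kHz.

32 kHz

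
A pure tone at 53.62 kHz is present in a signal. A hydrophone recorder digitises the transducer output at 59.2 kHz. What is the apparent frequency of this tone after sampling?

5.58 kHz

53.62 kHz > fs/2 = 29.6 kHz, folds to fs − 53.62 kHz = 5.58 kHz.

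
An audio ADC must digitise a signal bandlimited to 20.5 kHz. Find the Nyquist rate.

41 kHz

Nyquist rate = 2 × 20.5 kHz = 41 kHz.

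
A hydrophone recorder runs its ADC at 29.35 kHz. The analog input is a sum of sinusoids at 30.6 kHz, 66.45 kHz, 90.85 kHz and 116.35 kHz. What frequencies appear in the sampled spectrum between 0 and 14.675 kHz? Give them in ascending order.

1.05 kHz, 1.25 kHz, 2.8 kHz, 7.75 kHz

fs/2 = 14.675 kHz.
30.6 kHz mod fs = 1.25 kHz.
1.25 kHz ≤ fs/2 = 14.675 kHz, appears at 1.25 kHz.
66.45 kHz mod fs = 7.75 kHz.
7.75 kHz ≤ fs/2 = 14.675 kHz, appears at 7.75 kHz.
90.85 kHz mod fs = 2.8 kHz.
2.8 kHz ≤ fs/2 = 14.675 kHz, appears at 2.8 kHz.
116.35 kHz mod fs = 28.3 kHz.
28.3 kHz > fs/2 = 14.675 kHz, folds to fs − 28.3 kHz = 1.05 kHz.
Distinct values: {1.05 kHz, 1.25 kHz, 2.8 kHz, 7.75 kHz}.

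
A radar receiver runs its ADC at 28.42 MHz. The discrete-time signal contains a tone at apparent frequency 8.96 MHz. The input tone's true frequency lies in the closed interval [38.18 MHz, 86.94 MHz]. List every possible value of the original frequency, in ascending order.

47.88 MHz, 65.8 MHz, 76.3 MHz

Frequencies that alias to 8.96 MHz are k·fs ± 8.96 MHz for integer k ≥ 0.
k=0: 8.96 MHz.
k=1: 19.46 MHz, 37.38 MHz.
k=2: 47.88 MHz, 65.8 MHz.
k=3: 76.3 MHz, 94.22 MHz.
k=4: 104.72 MHz, 122.64 MHz.
Within [38.18 MHz, 86.94 MHz]: 47.88 MHz, 65.8 MHz, 76.3 MHz.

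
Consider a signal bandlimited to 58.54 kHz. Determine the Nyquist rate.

117.08 kHz

Nyquist rate = 2 × 58.54 kHz = 117.08 kHz.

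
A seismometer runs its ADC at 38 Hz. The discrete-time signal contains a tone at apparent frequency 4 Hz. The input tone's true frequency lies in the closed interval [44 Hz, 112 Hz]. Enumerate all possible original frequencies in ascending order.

72 Hz, 80 Hz, 110 Hz

Frequencies that alias to 4 Hz are k·fs ± 4 Hz for integer k ≥ 0.
k=0: 4 Hz.
k=1: 34 Hz, 42 Hz.
k=2: 72 Hz, 80 Hz.
k=3: 110 Hz, 118 Hz.
k=4: 148 Hz, 156 Hz.
Within [44 Hz, 112 Hz]: 72 Hz, 80 Hz, 110 Hz.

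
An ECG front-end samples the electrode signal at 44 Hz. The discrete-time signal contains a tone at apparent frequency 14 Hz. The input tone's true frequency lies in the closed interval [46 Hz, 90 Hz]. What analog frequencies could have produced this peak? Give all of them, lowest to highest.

58 Hz, 74 Hz

Frequencies that alias to 14 Hz are k·fs ± 14 Hz for integer k ≥ 0.
k=0: 14 Hz.
k=1: 30 Hz, 58 Hz.
k=2: 74 Hz, 102 Hz.
k=3: 118 Hz, 146 Hz.
Within [46 Hz, 90 Hz]: 58 Hz, 74 Hz.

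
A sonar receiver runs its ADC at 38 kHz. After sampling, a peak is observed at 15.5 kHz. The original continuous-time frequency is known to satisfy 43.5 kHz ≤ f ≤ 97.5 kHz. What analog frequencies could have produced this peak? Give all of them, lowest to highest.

Frequencies that alias to 15.5 kHz are k·fs ± 15.5 kHz for integer k ≥ 0.
k=0: 15.5 kHz.
k=1: 22.5 kHz, 53.5 kHz.
k=2: 60.5 kHz, 91.5 kHz.
k=3: 98.5 kHz, 129.5 kHz.
Within [43.5 kHz, 97.5 kHz]: 53.5 kHz, 60.5 kHz, 91.5 kHz.

53.5 kHz, 60.5 kHz, 91.5 kHz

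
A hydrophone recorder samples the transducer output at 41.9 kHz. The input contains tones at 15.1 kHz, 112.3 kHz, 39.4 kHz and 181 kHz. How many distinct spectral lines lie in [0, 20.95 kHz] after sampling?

3

fs/2 = 20.95 kHz.
15.1 kHz ≤ fs/2 = 20.95 kHz, passes unchanged.
112.3 kHz mod fs = 28.5 kHz.
28.5 kHz > fs/2 = 20.95 kHz, folds to fs − 28.5 kHz = 13.4 kHz.
39.4 kHz > fs/2 = 20.95 kHz, folds to fs − 39.4 kHz = 2.5 kHz.
181 kHz mod fs = 13.4 kHz.
13.4 kHz ≤ fs/2 = 20.95 kHz, appears at 13.4 kHz.
Distinct values: {2.5 kHz, 13.4 kHz, 15.1 kHz} → 3.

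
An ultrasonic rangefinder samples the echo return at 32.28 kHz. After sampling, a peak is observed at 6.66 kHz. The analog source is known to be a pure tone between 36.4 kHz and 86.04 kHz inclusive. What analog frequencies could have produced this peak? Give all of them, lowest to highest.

38.94 kHz, 57.9 kHz, 71.22 kHz

Frequencies that alias to 6.66 kHz are k·fs ± 6.66 kHz for integer k ≥ 0.
k=0: 6.66 kHz.
k=1: 25.62 kHz, 38.94 kHz.
k=2: 57.9 kHz, 71.22 kHz.
k=3: 90.18 kHz, 103.5 kHz.
Within [36.4 kHz, 86.04 kHz]: 38.94 kHz, 57.9 kHz, 71.22 kHz.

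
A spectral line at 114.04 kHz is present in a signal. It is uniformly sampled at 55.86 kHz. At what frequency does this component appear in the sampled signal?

2.32 kHz

114.04 kHz mod fs = 2.32 kHz.
2.32 kHz ≤ fs/2 = 27.93 kHz, appears at 2.32 kHz.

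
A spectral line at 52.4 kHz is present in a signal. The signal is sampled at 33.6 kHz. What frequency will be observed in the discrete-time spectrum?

14.8 kHz

52.4 kHz mod fs = 18.8 kHz.
18.8 kHz > fs/2 = 16.8 kHz, folds to fs − 18.8 kHz = 14.8 kHz.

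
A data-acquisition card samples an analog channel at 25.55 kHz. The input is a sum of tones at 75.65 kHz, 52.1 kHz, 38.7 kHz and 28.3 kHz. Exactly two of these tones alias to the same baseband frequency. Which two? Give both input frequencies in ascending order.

fs/2 = 12.775 kHz.
75.65 kHz mod fs = 24.55 kHz.
24.55 kHz > fs/2 = 12.775 kHz, folds to fs − 24.55 kHz = 1 kHz.
52.1 kHz mod fs = 1 kHz.
1 kHz ≤ fs/2 = 12.775 kHz, appears at 1 kHz.
38.7 kHz mod fs = 13.15 kHz.
13.15 kHz > fs/2 = 12.775 kHz, folds to fs − 13.15 kHz = 12.4 kHz.
28.3 kHz mod fs = 2.75 kHz.
2.75 kHz ≤ fs/2 = 12.775 kHz, appears at 2.75 kHz.
52.1 kHz and 75.65 kHz both map to 1 kHz.

52.1 kHz, 75.65 kHz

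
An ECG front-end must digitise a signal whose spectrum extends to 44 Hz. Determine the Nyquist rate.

88 Hz

Nyquist rate = 2 × 44 Hz = 88 Hz.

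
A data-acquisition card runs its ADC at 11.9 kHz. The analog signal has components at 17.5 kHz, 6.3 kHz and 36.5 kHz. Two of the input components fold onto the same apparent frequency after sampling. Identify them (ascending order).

fs/2 = 5.95 kHz.
17.5 kHz mod fs = 5.6 kHz.
5.6 kHz ≤ fs/2 = 5.95 kHz, appears at 5.6 kHz.
6.3 kHz > fs/2 = 5.95 kHz, folds to fs − 6.3 kHz = 5.6 kHz.
36.5 kHz mod fs = 0.8 kHz.
0.8 kHz ≤ fs/2 = 5.95 kHz, appears at 0.8 kHz.
6.3 kHz and 17.5 kHz both map to 5.6 kHz.

6.3 kHz, 17.5 kHz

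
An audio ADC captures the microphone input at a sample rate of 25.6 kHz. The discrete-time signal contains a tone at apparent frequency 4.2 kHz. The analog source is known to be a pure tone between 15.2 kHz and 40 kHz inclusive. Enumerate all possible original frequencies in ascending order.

21.4 kHz, 29.8 kHz

Frequencies that alias to 4.2 kHz are k·fs ± 4.2 kHz for integer k ≥ 0.
k=0: 4.2 kHz.
k=1: 21.4 kHz, 29.8 kHz.
k=2: 47 kHz, 55.4 kHz.
Within [15.2 kHz, 40 kHz]: 21.4 kHz, 29.8 kHz.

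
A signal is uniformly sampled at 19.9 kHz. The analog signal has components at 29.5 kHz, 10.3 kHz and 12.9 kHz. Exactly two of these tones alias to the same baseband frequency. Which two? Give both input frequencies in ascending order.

fs/2 = 9.95 kHz.
29.5 kHz mod fs = 9.6 kHz.
9.6 kHz ≤ fs/2 = 9.95 kHz, appears at 9.6 kHz.
10.3 kHz > fs/2 = 9.95 kHz, folds to fs − 10.3 kHz = 9.6 kHz.
12.9 kHz > fs/2 = 9.95 kHz, folds to fs − 12.9 kHz = 7 kHz.
10.3 kHz and 29.5 kHz both map to 9.6 kHz.

10.3 kHz, 29.5 kHz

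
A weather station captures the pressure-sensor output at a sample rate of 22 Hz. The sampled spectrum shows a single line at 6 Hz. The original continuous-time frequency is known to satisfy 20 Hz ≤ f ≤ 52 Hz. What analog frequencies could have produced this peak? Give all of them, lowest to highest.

28 Hz, 38 Hz, 50 Hz

Frequencies that alias to 6 Hz are k·fs ± 6 Hz for integer k ≥ 0.
k=0: 6 Hz.
k=1: 16 Hz, 28 Hz.
k=2: 38 Hz, 50 Hz.
k=3: 60 Hz, 72 Hz.
Within [20 Hz, 52 Hz]: 28 Hz, 38 Hz, 50 Hz.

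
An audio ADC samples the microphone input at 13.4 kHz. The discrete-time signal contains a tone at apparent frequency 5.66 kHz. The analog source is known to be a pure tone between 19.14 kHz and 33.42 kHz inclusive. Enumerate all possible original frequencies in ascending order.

Frequencies that alias to 5.66 kHz are k·fs ± 5.66 kHz for integer k ≥ 0.
k=0: 5.66 kHz.
k=1: 7.74 kHz, 19.06 kHz.
k=2: 21.14 kHz, 32.46 kHz.
k=3: 34.54 kHz, 45.86 kHz.
Within [19.14 kHz, 33.42 kHz]: 21.14 kHz, 32.46 kHz.

21.14 kHz, 32.46 kHz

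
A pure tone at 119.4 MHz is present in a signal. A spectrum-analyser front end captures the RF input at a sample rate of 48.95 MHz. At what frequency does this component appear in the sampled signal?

21.5 MHz

119.4 MHz mod fs = 21.5 MHz.
21.5 MHz ≤ fs/2 = 24.475 MHz, appears at 21.5 MHz.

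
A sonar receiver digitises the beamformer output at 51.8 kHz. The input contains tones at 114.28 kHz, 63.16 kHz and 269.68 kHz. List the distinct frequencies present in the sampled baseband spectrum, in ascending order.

10.68 kHz, 11.36 kHz

fs/2 = 25.9 kHz.
114.28 kHz mod fs = 10.68 kHz.
10.68 kHz ≤ fs/2 = 25.9 kHz, appears at 10.68 kHz.
63.16 kHz mod fs = 11.36 kHz.
11.36 kHz ≤ fs/2 = 25.9 kHz, appears at 11.36 kHz.
269.68 kHz mod fs = 10.68 kHz.
10.68 kHz ≤ fs/2 = 25.9 kHz, appears at 10.68 kHz.
Distinct values: {10.68 kHz, 11.36 kHz}.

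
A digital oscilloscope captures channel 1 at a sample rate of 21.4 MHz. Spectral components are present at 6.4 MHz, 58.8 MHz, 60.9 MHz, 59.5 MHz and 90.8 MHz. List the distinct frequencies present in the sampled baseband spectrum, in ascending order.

3.3 MHz, 4.7 MHz, 5.2 MHz, 5.4 MHz, 6.4 MHz

fs/2 = 10.7 MHz.
6.4 MHz ≤ fs/2 = 10.7 MHz, passes unchanged.
58.8 MHz mod fs = 16 MHz.
16 MHz > fs/2 = 10.7 MHz, folds to fs − 16 MHz = 5.4 MHz.
60.9 MHz mod fs = 18.1 MHz.
18.1 MHz > fs/2 = 10.7 MHz, folds to fs − 18.1 MHz = 3.3 MHz.
59.5 MHz mod fs = 16.7 MHz.
16.7 MHz > fs/2 = 10.7 MHz, folds to fs − 16.7 MHz = 4.7 MHz.
90.8 MHz mod fs = 5.2 MHz.
5.2 MHz ≤ fs/2 = 10.7 MHz, appears at 5.2 MHz.
Distinct values: {3.3 MHz, 4.7 MHz, 5.2 MHz, 5.4 MHz, 6.4 MHz}.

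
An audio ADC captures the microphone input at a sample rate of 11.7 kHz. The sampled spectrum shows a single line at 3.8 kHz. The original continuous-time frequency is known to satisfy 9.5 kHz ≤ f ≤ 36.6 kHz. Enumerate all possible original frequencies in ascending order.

Frequencies that alias to 3.8 kHz are k·fs ± 3.8 kHz for integer k ≥ 0.
k=0: 3.8 kHz.
k=1: 7.9 kHz, 15.5 kHz.
k=2: 19.6 kHz, 27.2 kHz.
k=3: 31.3 kHz, 38.9 kHz.
k=4: 43 kHz, 50.6 kHz.
Within [9.5 kHz, 36.6 kHz]: 15.5 kHz, 19.6 kHz, 27.2 kHz, 31.3 kHz.

15.5 kHz, 19.6 kHz, 27.2 kHz, 31.3 kHz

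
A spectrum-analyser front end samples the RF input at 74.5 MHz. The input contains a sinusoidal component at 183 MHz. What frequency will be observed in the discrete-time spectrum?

183 MHz mod fs = 34 MHz.
34 MHz ≤ fs/2 = 37.25 MHz, appears at 34 MHz.

34 MHz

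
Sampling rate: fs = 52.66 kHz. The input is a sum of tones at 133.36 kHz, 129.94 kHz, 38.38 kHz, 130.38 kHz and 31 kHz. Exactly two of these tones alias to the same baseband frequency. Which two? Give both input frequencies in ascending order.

129.94 kHz, 133.36 kHz

fs/2 = 26.33 kHz.
133.36 kHz mod fs = 28.04 kHz.
28.04 kHz > fs/2 = 26.33 kHz, folds to fs − 28.04 kHz = 24.62 kHz.
129.94 kHz mod fs = 24.62 kHz.
24.62 kHz ≤ fs/2 = 26.33 kHz, appears at 24.62 kHz.
38.38 kHz > fs/2 = 26.33 kHz, folds to fs − 38.38 kHz = 14.28 kHz.
130.38 kHz mod fs = 25.06 kHz.
25.06 kHz ≤ fs/2 = 26.33 kHz, appears at 25.06 kHz.
31 kHz > fs/2 = 26.33 kHz, folds to fs − 31 kHz = 21.66 kHz.
129.94 kHz and 133.36 kHz both map to 24.62 kHz.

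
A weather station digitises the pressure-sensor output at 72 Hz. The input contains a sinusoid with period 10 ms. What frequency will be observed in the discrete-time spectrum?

28 Hz

T = 10 ms → f = 1/T = 100 Hz.
100 Hz mod fs = 28 Hz.
28 Hz ≤ fs/2 = 36 Hz, appears at 28 Hz.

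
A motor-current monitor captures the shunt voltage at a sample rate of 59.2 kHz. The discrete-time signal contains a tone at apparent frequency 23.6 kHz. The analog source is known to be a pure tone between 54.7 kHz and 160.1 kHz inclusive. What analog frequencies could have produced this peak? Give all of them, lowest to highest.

82.8 kHz, 94.8 kHz, 142 kHz, 154 kHz

Frequencies that alias to 23.6 kHz are k·fs ± 23.6 kHz for integer k ≥ 0.
k=0: 23.6 kHz.
k=1: 35.6 kHz, 82.8 kHz.
k=2: 94.8 kHz, 142 kHz.
k=3: 154 kHz, 201.2 kHz.
k=4: 213.2 kHz, 260.4 kHz.
Within [54.7 kHz, 160.1 kHz]: 82.8 kHz, 94.8 kHz, 142 kHz, 154 kHz.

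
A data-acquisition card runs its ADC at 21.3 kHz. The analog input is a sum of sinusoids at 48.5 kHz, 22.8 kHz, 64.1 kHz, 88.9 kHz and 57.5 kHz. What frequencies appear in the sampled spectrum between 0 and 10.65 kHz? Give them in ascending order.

0.2 kHz, 1.5 kHz, 3.7 kHz, 5.9 kHz, 6.4 kHz

fs/2 = 10.65 kHz.
48.5 kHz mod fs = 5.9 kHz.
5.9 kHz ≤ fs/2 = 10.65 kHz, appears at 5.9 kHz.
22.8 kHz mod fs = 1.5 kHz.
1.5 kHz ≤ fs/2 = 10.65 kHz, appears at 1.5 kHz.
64.1 kHz mod fs = 0.2 kHz.
0.2 kHz ≤ fs/2 = 10.65 kHz, appears at 0.2 kHz.
88.9 kHz mod fs = 3.7 kHz.
3.7 kHz ≤ fs/2 = 10.65 kHz, appears at 3.7 kHz.
57.5 kHz mod fs = 14.9 kHz.
14.9 kHz > fs/2 = 10.65 kHz, folds to fs − 14.9 kHz = 6.4 kHz.
Distinct values: {0.2 kHz, 1.5 kHz, 3.7 kHz, 5.9 kHz, 6.4 kHz}.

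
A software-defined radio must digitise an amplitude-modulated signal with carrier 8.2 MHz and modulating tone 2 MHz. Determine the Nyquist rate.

20.4 MHz

AM sidebands sit at fc ± fm = 6.2 MHz and 10.2 MHz.
Highest-frequency component: 10.2 MHz.
Nyquist rate = 2 × 10.2 MHz = 20.4 MHz.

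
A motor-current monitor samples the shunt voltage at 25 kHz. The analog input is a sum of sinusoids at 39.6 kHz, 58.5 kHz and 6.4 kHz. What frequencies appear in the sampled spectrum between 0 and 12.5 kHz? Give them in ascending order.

fs/2 = 12.5 kHz.
39.6 kHz mod fs = 14.6 kHz.
14.6 kHz > fs/2 = 12.5 kHz, folds to fs − 14.6 kHz = 10.4 kHz.
58.5 kHz mod fs = 8.5 kHz.
8.5 kHz ≤ fs/2 = 12.5 kHz, appears at 8.5 kHz.
6.4 kHz ≤ fs/2 = 12.5 kHz, passes unchanged.
Distinct values: {6.4 kHz, 8.5 kHz, 10.4 kHz}.

6.4 kHz, 8.5 kHz, 10.4 kHz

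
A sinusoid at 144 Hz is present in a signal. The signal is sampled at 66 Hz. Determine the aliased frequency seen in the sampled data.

144 Hz mod fs = 12 Hz.
12 Hz ≤ fs/2 = 33 Hz, appears at 12 Hz.

12 Hz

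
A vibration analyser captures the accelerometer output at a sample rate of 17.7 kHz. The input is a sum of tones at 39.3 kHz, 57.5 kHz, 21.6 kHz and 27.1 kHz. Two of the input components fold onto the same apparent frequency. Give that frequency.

3.9 kHz

fs/2 = 8.85 kHz.
39.3 kHz mod fs = 3.9 kHz.
3.9 kHz ≤ fs/2 = 8.85 kHz, appears at 3.9 kHz.
57.5 kHz mod fs = 4.4 kHz.
4.4 kHz ≤ fs/2 = 8.85 kHz, appears at 4.4 kHz.
21.6 kHz mod fs = 3.9 kHz.
3.9 kHz ≤ fs/2 = 8.85 kHz, appears at 3.9 kHz.
27.1 kHz mod fs = 9.4 kHz.
9.4 kHz > fs/2 = 8.85 kHz, folds to fs − 9.4 kHz = 8.3 kHz.
21.6 kHz and 39.3 kHz both map to 3.9 kHz.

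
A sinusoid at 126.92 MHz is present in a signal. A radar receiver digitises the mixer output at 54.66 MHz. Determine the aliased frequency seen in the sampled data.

126.92 MHz mod fs = 17.6 MHz.
17.6 MHz ≤ fs/2 = 27.33 MHz, appears at 17.6 MHz.

17.6 MHz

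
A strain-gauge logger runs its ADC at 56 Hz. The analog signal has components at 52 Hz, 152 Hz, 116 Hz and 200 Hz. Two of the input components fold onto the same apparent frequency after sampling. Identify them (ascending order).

52 Hz, 116 Hz

fs/2 = 28 Hz.
52 Hz > fs/2 = 28 Hz, folds to fs − 52 Hz = 4 Hz.
152 Hz mod fs = 40 Hz.
40 Hz > fs/2 = 28 Hz, folds to fs − 40 Hz = 16 Hz.
116 Hz mod fs = 4 Hz.
4 Hz ≤ fs/2 = 28 Hz, appears at 4 Hz.
200 Hz mod fs = 32 Hz.
32 Hz > fs/2 = 28 Hz, folds to fs − 32 Hz = 24 Hz.
52 Hz and 116 Hz both map to 4 Hz.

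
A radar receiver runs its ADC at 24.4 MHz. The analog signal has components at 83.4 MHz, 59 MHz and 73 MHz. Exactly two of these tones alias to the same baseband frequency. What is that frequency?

fs/2 = 12.2 MHz.
83.4 MHz mod fs = 10.2 MHz.
10.2 MHz ≤ fs/2 = 12.2 MHz, appears at 10.2 MHz.
59 MHz mod fs = 10.2 MHz.
10.2 MHz ≤ fs/2 = 12.2 MHz, appears at 10.2 MHz.
73 MHz mod fs = 24.2 MHz.
24.2 MHz > fs/2 = 12.2 MHz, folds to fs − 24.2 MHz = 0.2 MHz.
59 MHz and 83.4 MHz both map to 10.2 MHz.

10.2 MHz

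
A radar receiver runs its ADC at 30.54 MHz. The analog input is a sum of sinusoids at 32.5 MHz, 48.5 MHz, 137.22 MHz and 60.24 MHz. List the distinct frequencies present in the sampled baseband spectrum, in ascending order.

0.84 MHz, 1.96 MHz, 12.58 MHz, 15.06 MHz

fs/2 = 15.27 MHz.
32.5 MHz mod fs = 1.96 MHz.
1.96 MHz ≤ fs/2 = 15.27 MHz, appears at 1.96 MHz.
48.5 MHz mod fs = 17.96 MHz.
17.96 MHz > fs/2 = 15.27 MHz, folds to fs − 17.96 MHz = 12.58 MHz.
137.22 MHz mod fs = 15.06 MHz.
15.06 MHz ≤ fs/2 = 15.27 MHz, appears at 15.06 MHz.
60.24 MHz mod fs = 29.7 MHz.
29.7 MHz > fs/2 = 15.27 MHz, folds to fs − 29.7 MHz = 0.84 MHz.
Distinct values: {0.84 MHz, 1.96 MHz, 12.58 MHz, 15.06 MHz}.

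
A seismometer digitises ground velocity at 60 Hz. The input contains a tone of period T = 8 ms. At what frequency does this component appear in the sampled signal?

T = 8 ms → f = 1/T = 125 Hz.
125 Hz mod fs = 5 Hz.
5 Hz ≤ fs/2 = 30 Hz, appears at 5 Hz.

5 Hz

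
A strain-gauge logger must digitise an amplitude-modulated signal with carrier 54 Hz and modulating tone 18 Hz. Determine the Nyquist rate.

AM sidebands sit at fc ± fm = 36 Hz and 72 Hz.
Highest-frequency component: 72 Hz.
Nyquist rate = 2 × 72 Hz = 144 Hz.

144 Hz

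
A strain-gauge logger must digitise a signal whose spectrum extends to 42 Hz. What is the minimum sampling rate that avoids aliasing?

84 Hz

Nyquist rate = 2 × 42 Hz = 84 Hz.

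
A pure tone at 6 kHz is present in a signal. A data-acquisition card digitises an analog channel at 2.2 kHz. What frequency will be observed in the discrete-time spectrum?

0.6 kHz

6 kHz mod fs = 1.6 kHz.
1.6 kHz > fs/2 = 1.1 kHz, folds to fs − 1.6 kHz = 0.6 kHz.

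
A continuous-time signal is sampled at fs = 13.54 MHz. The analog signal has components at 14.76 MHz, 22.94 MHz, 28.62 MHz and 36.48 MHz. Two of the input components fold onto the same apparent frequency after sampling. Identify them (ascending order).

22.94 MHz, 36.48 MHz

fs/2 = 6.77 MHz.
14.76 MHz mod fs = 1.22 MHz.
1.22 MHz ≤ fs/2 = 6.77 MHz, appears at 1.22 MHz.
22.94 MHz mod fs = 9.4 MHz.
9.4 MHz > fs/2 = 6.77 MHz, folds to fs − 9.4 MHz = 4.14 MHz.
28.62 MHz mod fs = 1.54 MHz.
1.54 MHz ≤ fs/2 = 6.77 MHz, appears at 1.54 MHz.
36.48 MHz mod fs = 9.4 MHz.
9.4 MHz > fs/2 = 6.77 MHz, folds to fs − 9.4 MHz = 4.14 MHz.
22.94 MHz and 36.48 MHz both map to 4.14 MHz.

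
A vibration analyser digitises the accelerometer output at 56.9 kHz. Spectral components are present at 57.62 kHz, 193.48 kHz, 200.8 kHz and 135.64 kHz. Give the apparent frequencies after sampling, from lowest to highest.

0.72 kHz, 21.84 kHz, 22.78 kHz, 26.8 kHz

fs/2 = 28.45 kHz.
57.62 kHz mod fs = 0.72 kHz.
0.72 kHz ≤ fs/2 = 28.45 kHz, appears at 0.72 kHz.
193.48 kHz mod fs = 22.78 kHz.
22.78 kHz ≤ fs/2 = 28.45 kHz, appears at 22.78 kHz.
200.8 kHz mod fs = 30.1 kHz.
30.1 kHz > fs/2 = 28.45 kHz, folds to fs − 30.1 kHz = 26.8 kHz.
135.64 kHz mod fs = 21.84 kHz.
21.84 kHz ≤ fs/2 = 28.45 kHz, appears at 21.84 kHz.
Distinct values: {0.72 kHz, 21.84 kHz, 22.78 kHz, 26.8 kHz}.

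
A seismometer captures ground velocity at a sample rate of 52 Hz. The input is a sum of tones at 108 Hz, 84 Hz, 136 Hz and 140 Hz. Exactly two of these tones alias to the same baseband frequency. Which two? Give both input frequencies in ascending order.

fs/2 = 26 Hz.
108 Hz mod fs = 4 Hz.
4 Hz ≤ fs/2 = 26 Hz, appears at 4 Hz.
84 Hz mod fs = 32 Hz.
32 Hz > fs/2 = 26 Hz, folds to fs − 32 Hz = 20 Hz.
136 Hz mod fs = 32 Hz.
32 Hz > fs/2 = 26 Hz, folds to fs − 32 Hz = 20 Hz.
140 Hz mod fs = 36 Hz.
36 Hz > fs/2 = 26 Hz, folds to fs − 36 Hz = 16 Hz.
84 Hz and 136 Hz both map to 20 Hz.

84 Hz, 136 Hz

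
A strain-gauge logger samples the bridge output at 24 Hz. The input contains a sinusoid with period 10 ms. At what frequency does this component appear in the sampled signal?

4 Hz

T = 10 ms → f = 1/T = 100 Hz.
100 Hz mod fs = 4 Hz.
4 Hz ≤ fs/2 = 12 Hz, appears at 4 Hz.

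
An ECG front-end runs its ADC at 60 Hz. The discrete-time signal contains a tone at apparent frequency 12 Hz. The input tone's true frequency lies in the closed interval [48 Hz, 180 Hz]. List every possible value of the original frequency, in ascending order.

Frequencies that alias to 12 Hz are k·fs ± 12 Hz for integer k ≥ 0.
k=0: 12 Hz.
k=1: 48 Hz, 72 Hz.
k=2: 108 Hz, 132 Hz.
k=3: 168 Hz, 192 Hz.
k=4: 228 Hz, 252 Hz.
Within [48 Hz, 180 Hz]: 48 Hz, 72 Hz, 108 Hz, 132 Hz, 168 Hz.

48 Hz, 72 Hz, 108 Hz, 132 Hz, 168 Hz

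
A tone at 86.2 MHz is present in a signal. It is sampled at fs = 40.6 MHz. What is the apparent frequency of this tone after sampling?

5 MHz

86.2 MHz mod fs = 5 MHz.
5 MHz ≤ fs/2 = 20.3 MHz, appears at 5 MHz.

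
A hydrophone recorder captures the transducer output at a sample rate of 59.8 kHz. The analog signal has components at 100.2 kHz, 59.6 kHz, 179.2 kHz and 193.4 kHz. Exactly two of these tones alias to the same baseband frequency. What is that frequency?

fs/2 = 29.9 kHz.
100.2 kHz mod fs = 40.4 kHz.
40.4 kHz > fs/2 = 29.9 kHz, folds to fs − 40.4 kHz = 19.4 kHz.
59.6 kHz > fs/2 = 29.9 kHz, folds to fs − 59.6 kHz = 0.2 kHz.
179.2 kHz mod fs = 59.6 kHz.
59.6 kHz > fs/2 = 29.9 kHz, folds to fs − 59.6 kHz = 0.2 kHz.
193.4 kHz mod fs = 14 kHz.
14 kHz ≤ fs/2 = 29.9 kHz, appears at 14 kHz.
59.6 kHz and 179.2 kHz both map to 0.2 kHz.

0.2 kHz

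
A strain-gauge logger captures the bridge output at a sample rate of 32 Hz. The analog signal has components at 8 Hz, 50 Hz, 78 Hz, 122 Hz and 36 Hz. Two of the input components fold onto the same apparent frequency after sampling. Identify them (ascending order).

fs/2 = 16 Hz.
8 Hz ≤ fs/2 = 16 Hz, passes unchanged.
50 Hz mod fs = 18 Hz.
18 Hz > fs/2 = 16 Hz, folds to fs − 18 Hz = 14 Hz.
78 Hz mod fs = 14 Hz.
14 Hz ≤ fs/2 = 16 Hz, appears at 14 Hz.
122 Hz mod fs = 26 Hz.
26 Hz > fs/2 = 16 Hz, folds to fs − 26 Hz = 6 Hz.
36 Hz mod fs = 4 Hz.
4 Hz ≤ fs/2 = 16 Hz, appears at 4 Hz.
50 Hz and 78 Hz both map to 14 Hz.

50 Hz, 78 Hz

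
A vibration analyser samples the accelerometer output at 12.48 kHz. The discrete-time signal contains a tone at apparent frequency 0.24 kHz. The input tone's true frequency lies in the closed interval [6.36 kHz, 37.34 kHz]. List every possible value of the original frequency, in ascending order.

12.24 kHz, 12.72 kHz, 24.72 kHz, 25.2 kHz, 37.2 kHz

Frequencies that alias to 0.24 kHz are k·fs ± 0.24 kHz for integer k ≥ 0.
k=0: 0.24 kHz.
k=1: 12.24 kHz, 12.72 kHz.
k=2: 24.72 kHz, 25.2 kHz.
k=3: 37.2 kHz, 37.68 kHz.
k=4: 49.68 kHz, 50.16 kHz.
Within [6.36 kHz, 37.34 kHz]: 12.24 kHz, 12.72 kHz, 24.72 kHz, 25.2 kHz, 37.2 kHz.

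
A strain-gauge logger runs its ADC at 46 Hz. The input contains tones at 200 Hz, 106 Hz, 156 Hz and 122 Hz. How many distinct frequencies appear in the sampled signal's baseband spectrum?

3

fs/2 = 23 Hz.
200 Hz mod fs = 16 Hz.
16 Hz ≤ fs/2 = 23 Hz, appears at 16 Hz.
106 Hz mod fs = 14 Hz.
14 Hz ≤ fs/2 = 23 Hz, appears at 14 Hz.
156 Hz mod fs = 18 Hz.
18 Hz ≤ fs/2 = 23 Hz, appears at 18 Hz.
122 Hz mod fs = 30 Hz.
30 Hz > fs/2 = 23 Hz, folds to fs − 30 Hz = 16 Hz.
Distinct values: {14 Hz, 16 Hz, 18 Hz} → 3.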